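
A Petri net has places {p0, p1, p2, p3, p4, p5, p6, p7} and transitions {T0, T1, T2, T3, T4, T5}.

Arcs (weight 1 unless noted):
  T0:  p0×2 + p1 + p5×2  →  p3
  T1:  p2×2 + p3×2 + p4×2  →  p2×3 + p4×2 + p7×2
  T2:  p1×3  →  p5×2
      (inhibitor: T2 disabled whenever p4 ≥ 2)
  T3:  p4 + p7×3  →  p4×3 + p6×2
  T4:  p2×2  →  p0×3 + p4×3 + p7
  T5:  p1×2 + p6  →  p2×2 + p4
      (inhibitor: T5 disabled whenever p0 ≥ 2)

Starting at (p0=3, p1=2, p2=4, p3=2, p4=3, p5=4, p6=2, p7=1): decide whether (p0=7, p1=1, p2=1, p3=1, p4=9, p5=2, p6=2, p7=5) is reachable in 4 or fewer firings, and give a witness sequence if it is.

YES — reachable via ⟨T0, T1, T4, T4⟩ (4 firings)

step 1: fire T0:  (p0=3, p1=2, p2=4, p3=2, p4=3, p5=4, p6=2, p7=1) → (p0=1, p1=1, p2=4, p3=3, p4=3, p5=2, p6=2, p7=1)
step 2: fire T1:  (p0=1, p1=1, p2=4, p3=3, p4=3, p5=2, p6=2, p7=1) → (p0=1, p1=1, p2=5, p3=1, p4=3, p5=2, p6=2, p7=3)
step 3: fire T4:  (p0=1, p1=1, p2=5, p3=1, p4=3, p5=2, p6=2, p7=3) → (p0=4, p1=1, p2=3, p3=1, p4=6, p5=2, p6=2, p7=4)
step 4: fire T4:  (p0=4, p1=1, p2=3, p3=1, p4=6, p5=2, p6=2, p7=4) → (p0=7, p1=1, p2=1, p3=1, p4=9, p5=2, p6=2, p7=5)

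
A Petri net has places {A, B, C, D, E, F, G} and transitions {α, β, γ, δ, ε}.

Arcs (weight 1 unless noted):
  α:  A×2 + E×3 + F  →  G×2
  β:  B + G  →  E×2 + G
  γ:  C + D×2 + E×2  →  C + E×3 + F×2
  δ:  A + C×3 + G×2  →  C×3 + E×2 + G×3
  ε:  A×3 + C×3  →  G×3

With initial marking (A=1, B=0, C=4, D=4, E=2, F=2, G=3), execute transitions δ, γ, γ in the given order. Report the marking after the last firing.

(A=0, B=0, C=4, D=0, E=6, F=6, G=4)

step 1: fire δ:  (A=1, B=0, C=4, D=4, E=2, F=2, G=3) → (A=0, B=0, C=4, D=4, E=4, F=2, G=4)
step 2: fire γ:  (A=0, B=0, C=4, D=4, E=4, F=2, G=4) → (A=0, B=0, C=4, D=2, E=5, F=4, G=4)
step 3: fire γ:  (A=0, B=0, C=4, D=2, E=5, F=4, G=4) → (A=0, B=0, C=4, D=0, E=6, F=6, G=4)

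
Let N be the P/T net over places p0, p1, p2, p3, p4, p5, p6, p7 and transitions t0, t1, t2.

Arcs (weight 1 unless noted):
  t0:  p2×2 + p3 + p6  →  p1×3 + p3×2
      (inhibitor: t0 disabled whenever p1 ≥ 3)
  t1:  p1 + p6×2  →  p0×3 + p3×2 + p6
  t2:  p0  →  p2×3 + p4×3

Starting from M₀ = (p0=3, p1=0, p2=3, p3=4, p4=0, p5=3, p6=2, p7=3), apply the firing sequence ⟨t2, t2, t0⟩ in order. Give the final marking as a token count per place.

step 1: fire t2:  (p0=3, p1=0, p2=3, p3=4, p4=0, p5=3, p6=2, p7=3) → (p0=2, p1=0, p2=6, p3=4, p4=3, p5=3, p6=2, p7=3)
step 2: fire t2:  (p0=2, p1=0, p2=6, p3=4, p4=3, p5=3, p6=2, p7=3) → (p0=1, p1=0, p2=9, p3=4, p4=6, p5=3, p6=2, p7=3)
step 3: fire t0:  (p0=1, p1=0, p2=9, p3=4, p4=6, p5=3, p6=2, p7=3) → (p0=1, p1=3, p2=7, p3=5, p4=6, p5=3, p6=1, p7=3)

(p0=1, p1=3, p2=7, p3=5, p4=6, p5=3, p6=1, p7=3)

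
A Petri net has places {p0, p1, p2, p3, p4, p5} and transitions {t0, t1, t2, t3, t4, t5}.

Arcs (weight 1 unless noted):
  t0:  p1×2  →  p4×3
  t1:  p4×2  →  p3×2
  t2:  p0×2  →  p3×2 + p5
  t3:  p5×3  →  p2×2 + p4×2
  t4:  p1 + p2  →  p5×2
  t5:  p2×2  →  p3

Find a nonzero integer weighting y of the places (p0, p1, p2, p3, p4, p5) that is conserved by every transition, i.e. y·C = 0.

Incidence matrix C (rows=places, cols=transitions):
       t0   t1   t2   t3   t4   t5
   p0   0    0   -2    0    0    0
   p1  -2    0    0    0   -1    0
   p2   0    0    0    2   -1   -2
   p3   0    2    2    0    0    1
   p4   3   -2    0    2    0    0
   p5   0    0    1   -3    2    0

Candidate y = [3, 3, 1, 2, 2, 2]; check y·C column-wise:
  col t0: 3·0 + 3·-2 + 1·0 + 2·0 + 2·3 + 2·0 = 0
  col t1: 3·0 + 3·0 + 1·0 + 2·2 + 2·-2 + 2·0 = 0
  col t2: 3·-2 + 3·0 + 1·0 + 2·2 + 2·0 + 2·1 = 0
  col t3: 3·0 + 3·0 + 1·2 + 2·0 + 2·2 + 2·-3 = 0
  col t4: 3·0 + 3·-1 + 1·-1 + 2·0 + 2·0 + 2·2 = 0
  col t5: 3·0 + 3·0 + 1·-2 + 2·1 + 2·0 + 2·0 = 0

y = (p0:3, p1:3, p2:1, p3:2, p4:2, p5:2)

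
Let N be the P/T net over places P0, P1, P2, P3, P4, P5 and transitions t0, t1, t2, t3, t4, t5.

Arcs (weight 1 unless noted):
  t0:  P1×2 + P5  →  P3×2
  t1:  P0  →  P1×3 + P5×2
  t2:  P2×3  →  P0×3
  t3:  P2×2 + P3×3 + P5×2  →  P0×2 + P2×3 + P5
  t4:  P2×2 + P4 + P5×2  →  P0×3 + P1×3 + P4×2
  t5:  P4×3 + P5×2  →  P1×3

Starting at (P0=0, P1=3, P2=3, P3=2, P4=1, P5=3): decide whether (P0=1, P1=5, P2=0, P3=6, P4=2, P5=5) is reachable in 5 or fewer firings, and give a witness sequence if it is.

NO — not reachable within 5 firings

depth 0: 1 marking
depth 1: 4 markings reached so far
depth 2: 9 markings reached so far
depth 3: 15 markings reached so far
depth 4: 25 markings reached so far
depth 5: 38 markings reached so far
target is not among the 38 markings reachable within 5 steps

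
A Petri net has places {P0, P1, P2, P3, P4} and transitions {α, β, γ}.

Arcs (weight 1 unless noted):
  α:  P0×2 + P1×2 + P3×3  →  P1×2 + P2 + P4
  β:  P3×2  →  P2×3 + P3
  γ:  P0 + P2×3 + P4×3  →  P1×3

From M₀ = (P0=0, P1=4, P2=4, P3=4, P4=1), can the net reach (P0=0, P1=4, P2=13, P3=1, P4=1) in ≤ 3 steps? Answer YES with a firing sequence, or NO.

YES — reachable via ⟨β, β, β⟩ (3 firings)

step 1: fire β:  (P0=0, P1=4, P2=4, P3=4, P4=1) → (P0=0, P1=4, P2=7, P3=3, P4=1)
step 2: fire β:  (P0=0, P1=4, P2=7, P3=3, P4=1) → (P0=0, P1=4, P2=10, P3=2, P4=1)
step 3: fire β:  (P0=0, P1=4, P2=10, P3=2, P4=1) → (P0=0, P1=4, P2=13, P3=1, P4=1)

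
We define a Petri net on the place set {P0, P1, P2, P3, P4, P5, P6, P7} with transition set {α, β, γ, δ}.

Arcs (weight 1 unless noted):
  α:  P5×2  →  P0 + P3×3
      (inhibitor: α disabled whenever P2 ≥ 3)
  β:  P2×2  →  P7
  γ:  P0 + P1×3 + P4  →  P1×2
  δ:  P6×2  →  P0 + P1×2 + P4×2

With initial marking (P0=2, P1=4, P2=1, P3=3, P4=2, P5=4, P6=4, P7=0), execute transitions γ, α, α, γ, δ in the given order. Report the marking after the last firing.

step 1: fire γ:  (P0=2, P1=4, P2=1, P3=3, P4=2, P5=4, P6=4, P7=0) → (P0=1, P1=3, P2=1, P3=3, P4=1, P5=4, P6=4, P7=0)
step 2: fire α:  (P0=1, P1=3, P2=1, P3=3, P4=1, P5=4, P6=4, P7=0) → (P0=2, P1=3, P2=1, P3=6, P4=1, P5=2, P6=4, P7=0)
step 3: fire α:  (P0=2, P1=3, P2=1, P3=6, P4=1, P5=2, P6=4, P7=0) → (P0=3, P1=3, P2=1, P3=9, P4=1, P5=0, P6=4, P7=0)
step 4: fire γ:  (P0=3, P1=3, P2=1, P3=9, P4=1, P5=0, P6=4, P7=0) → (P0=2, P1=2, P2=1, P3=9, P4=0, P5=0, P6=4, P7=0)
step 5: fire δ:  (P0=2, P1=2, P2=1, P3=9, P4=0, P5=0, P6=4, P7=0) → (P0=3, P1=4, P2=1, P3=9, P4=2, P5=0, P6=2, P7=0)

(P0=3, P1=4, P2=1, P3=9, P4=2, P5=0, P6=2, P7=0)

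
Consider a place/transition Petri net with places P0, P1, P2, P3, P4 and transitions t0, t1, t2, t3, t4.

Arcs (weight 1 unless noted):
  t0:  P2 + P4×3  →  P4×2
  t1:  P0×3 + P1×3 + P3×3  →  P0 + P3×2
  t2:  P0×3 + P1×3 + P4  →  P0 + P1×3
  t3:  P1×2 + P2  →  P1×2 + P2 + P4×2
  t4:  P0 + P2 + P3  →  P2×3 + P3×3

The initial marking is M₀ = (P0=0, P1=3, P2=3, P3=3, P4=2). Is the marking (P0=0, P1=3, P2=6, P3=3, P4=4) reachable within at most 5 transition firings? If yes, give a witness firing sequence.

depth 0: 1 marking
depth 1: 2 markings reached so far
depth 2: 4 markings reached so far
depth 3: 7 markings reached so far
depth 4: 10 markings reached so far
depth 5: 14 markings reached so far
target is not among the 14 markings reachable within 5 steps

NO — not reachable within 5 firings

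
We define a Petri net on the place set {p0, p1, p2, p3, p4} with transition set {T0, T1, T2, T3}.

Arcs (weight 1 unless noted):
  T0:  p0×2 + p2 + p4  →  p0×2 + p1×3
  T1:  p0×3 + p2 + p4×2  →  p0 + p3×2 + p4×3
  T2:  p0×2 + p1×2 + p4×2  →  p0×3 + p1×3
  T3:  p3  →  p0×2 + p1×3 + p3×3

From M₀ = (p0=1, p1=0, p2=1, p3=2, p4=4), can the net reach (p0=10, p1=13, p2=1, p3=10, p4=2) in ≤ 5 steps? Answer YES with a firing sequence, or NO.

step 1: fire T3:  (p0=1, p1=0, p2=1, p3=2, p4=4) → (p0=3, p1=3, p2=1, p3=4, p4=4)
step 2: fire T2:  (p0=3, p1=3, p2=1, p3=4, p4=4) → (p0=4, p1=4, p2=1, p3=4, p4=2)
step 3: fire T3:  (p0=4, p1=4, p2=1, p3=4, p4=2) → (p0=6, p1=7, p2=1, p3=6, p4=2)
step 4: fire T3:  (p0=6, p1=7, p2=1, p3=6, p4=2) → (p0=8, p1=10, p2=1, p3=8, p4=2)
step 5: fire T3:  (p0=8, p1=10, p2=1, p3=8, p4=2) → (p0=10, p1=13, p2=1, p3=10, p4=2)

YES — reachable via ⟨T3, T2, T3, T3, T3⟩ (5 firings)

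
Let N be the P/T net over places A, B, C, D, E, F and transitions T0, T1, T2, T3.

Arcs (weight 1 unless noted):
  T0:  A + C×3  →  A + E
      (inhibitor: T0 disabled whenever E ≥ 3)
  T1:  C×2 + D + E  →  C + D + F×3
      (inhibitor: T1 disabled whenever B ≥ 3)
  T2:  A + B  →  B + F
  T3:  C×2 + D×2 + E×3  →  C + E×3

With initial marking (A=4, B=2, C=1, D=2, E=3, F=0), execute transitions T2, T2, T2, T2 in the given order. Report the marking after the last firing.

(A=0, B=2, C=1, D=2, E=3, F=4)

step 1: fire T2:  (A=4, B=2, C=1, D=2, E=3, F=0) → (A=3, B=2, C=1, D=2, E=3, F=1)
step 2: fire T2:  (A=3, B=2, C=1, D=2, E=3, F=1) → (A=2, B=2, C=1, D=2, E=3, F=2)
step 3: fire T2:  (A=2, B=2, C=1, D=2, E=3, F=2) → (A=1, B=2, C=1, D=2, E=3, F=3)
step 4: fire T2:  (A=1, B=2, C=1, D=2, E=3, F=3) → (A=0, B=2, C=1, D=2, E=3, F=4)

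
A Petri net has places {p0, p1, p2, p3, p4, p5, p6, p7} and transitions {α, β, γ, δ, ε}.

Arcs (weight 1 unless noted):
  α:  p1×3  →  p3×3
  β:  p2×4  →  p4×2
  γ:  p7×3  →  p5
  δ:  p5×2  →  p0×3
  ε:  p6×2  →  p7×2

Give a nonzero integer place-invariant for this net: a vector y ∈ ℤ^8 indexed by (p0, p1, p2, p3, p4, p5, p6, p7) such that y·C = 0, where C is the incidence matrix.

Incidence matrix C (rows=places, cols=transitions):
        α    β    γ    δ    ε
   p0   0    0    0    3    0
   p1  -3    0    0    0    0
   p2   0   -4    0    0    0
   p3   3    0    0    0    0
   p4   0    2    0    0    0
   p5   0    0    1   -2    0
   p6   0    0    0    0   -2
   p7   0    0   -3    0    2

Candidate y = [0, 1, 0, 1, 0, 0, 0, 0]; check y·C column-wise:
  col α: 1·-3 + 1·3 = 0
  col β: 1·0 + 0·-4 + 1·0 + 0·2 = 0
  col γ: 1·0 + 1·0 + 0·1 + 0·-3 = 0
  col δ: 0·3 + 1·0 + 1·0 + 0·-2 = 0
  col ε: 1·0 + 1·0 + 0·-2 + 0·2 = 0

y = (p0:0, p1:1, p2:0, p3:1, p4:0, p5:0, p6:0, p7:0)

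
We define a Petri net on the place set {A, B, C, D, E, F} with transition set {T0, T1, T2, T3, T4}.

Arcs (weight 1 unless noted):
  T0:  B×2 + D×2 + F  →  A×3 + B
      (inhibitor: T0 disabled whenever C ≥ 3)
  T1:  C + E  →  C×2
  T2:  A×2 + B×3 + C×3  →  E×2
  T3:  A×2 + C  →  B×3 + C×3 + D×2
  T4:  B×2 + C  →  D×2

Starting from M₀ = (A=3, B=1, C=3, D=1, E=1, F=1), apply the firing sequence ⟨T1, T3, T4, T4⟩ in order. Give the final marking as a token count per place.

step 1: fire T1:  (A=3, B=1, C=3, D=1, E=1, F=1) → (A=3, B=1, C=4, D=1, E=0, F=1)
step 2: fire T3:  (A=3, B=1, C=4, D=1, E=0, F=1) → (A=1, B=4, C=6, D=3, E=0, F=1)
step 3: fire T4:  (A=1, B=4, C=6, D=3, E=0, F=1) → (A=1, B=2, C=5, D=5, E=0, F=1)
step 4: fire T4:  (A=1, B=2, C=5, D=5, E=0, F=1) → (A=1, B=0, C=4, D=7, E=0, F=1)

(A=1, B=0, C=4, D=7, E=0, F=1)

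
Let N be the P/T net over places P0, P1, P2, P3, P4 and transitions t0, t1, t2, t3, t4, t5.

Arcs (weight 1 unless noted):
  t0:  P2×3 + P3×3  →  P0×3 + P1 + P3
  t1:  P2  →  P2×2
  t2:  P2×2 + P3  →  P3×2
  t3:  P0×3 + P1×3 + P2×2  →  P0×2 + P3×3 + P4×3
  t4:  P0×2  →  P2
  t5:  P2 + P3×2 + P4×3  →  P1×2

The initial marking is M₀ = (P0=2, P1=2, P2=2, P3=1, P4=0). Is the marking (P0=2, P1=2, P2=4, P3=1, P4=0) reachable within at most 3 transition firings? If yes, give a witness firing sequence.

step 1: fire t1:  (P0=2, P1=2, P2=2, P3=1, P4=0) → (P0=2, P1=2, P2=3, P3=1, P4=0)
step 2: fire t1:  (P0=2, P1=2, P2=3, P3=1, P4=0) → (P0=2, P1=2, P2=4, P3=1, P4=0)

YES — reachable via ⟨t1, t1⟩ (2 firings)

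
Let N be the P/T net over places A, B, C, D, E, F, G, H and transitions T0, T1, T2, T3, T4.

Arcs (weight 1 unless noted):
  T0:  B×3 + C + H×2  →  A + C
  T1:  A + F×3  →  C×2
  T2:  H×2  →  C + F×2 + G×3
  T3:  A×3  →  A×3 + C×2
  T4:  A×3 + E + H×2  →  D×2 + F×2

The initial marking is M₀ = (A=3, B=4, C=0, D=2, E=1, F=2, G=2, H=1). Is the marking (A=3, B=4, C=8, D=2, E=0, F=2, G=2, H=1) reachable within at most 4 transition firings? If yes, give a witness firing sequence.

depth 0: 1 marking
depth 1: 2 markings reached so far
depth 2: 3 markings reached so far
depth 3: 4 markings reached so far
depth 4: 5 markings reached so far
target is not among the 5 markings reachable within 4 steps

NO — not reachable within 4 firings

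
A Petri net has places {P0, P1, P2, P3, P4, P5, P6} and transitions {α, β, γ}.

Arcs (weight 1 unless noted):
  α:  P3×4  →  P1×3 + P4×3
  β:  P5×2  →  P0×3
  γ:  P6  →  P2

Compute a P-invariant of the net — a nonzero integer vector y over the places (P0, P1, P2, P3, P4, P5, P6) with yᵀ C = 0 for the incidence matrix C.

Incidence matrix C (rows=places, cols=transitions):
        α    β    γ
   P0   0    3    0
   P1   3    0    0
   P2   0    0    1
   P3  -4    0    0
   P4   3    0    0
   P5   0   -2    0
   P6   0    0   -1

Candidate y = [0, 4, 0, 3, 0, 0, 0]; check y·C column-wise:
  col α: 4·3 + 3·-4 + 0·3 = 0
  col β: 0·3 + 4·0 + 3·0 + 0·-2 = 0
  col γ: 4·0 + 0·1 + 3·0 + 0·-1 = 0

y = (P0:0, P1:4, P2:0, P3:3, P4:0, P5:0, P6:0)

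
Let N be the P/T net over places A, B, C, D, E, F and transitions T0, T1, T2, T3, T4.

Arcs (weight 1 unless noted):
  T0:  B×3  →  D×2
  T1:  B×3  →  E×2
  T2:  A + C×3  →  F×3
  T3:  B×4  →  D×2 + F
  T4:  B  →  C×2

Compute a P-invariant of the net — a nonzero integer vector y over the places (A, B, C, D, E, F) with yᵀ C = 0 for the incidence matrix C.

Incidence matrix C (rows=places, cols=transitions):
       T0   T1   T2   T3   T4
    A   0    0   -1    0    0
    B  -3   -3    0   -4   -1
    C   0    0   -3    0    2
    D   2    0    0    2    0
    E   0    2    0    0    0
    F   0    0    3    1    0

Candidate y = [3, 2, 1, 3, 3, 2]; check y·C column-wise:
  col T0: 3·0 + 2·-3 + 1·0 + 3·2 + 3·0 + 2·0 = 0
  col T1: 3·0 + 2·-3 + 1·0 + 3·0 + 3·2 + 2·0 = 0
  col T2: 3·-1 + 2·0 + 1·-3 + 3·0 + 3·0 + 2·3 = 0
  col T3: 3·0 + 2·-4 + 1·0 + 3·2 + 3·0 + 2·1 = 0
  col T4: 3·0 + 2·-1 + 1·2 + 3·0 + 3·0 + 2·0 = 0

y = (A:3, B:2, C:1, D:3, E:3, F:2)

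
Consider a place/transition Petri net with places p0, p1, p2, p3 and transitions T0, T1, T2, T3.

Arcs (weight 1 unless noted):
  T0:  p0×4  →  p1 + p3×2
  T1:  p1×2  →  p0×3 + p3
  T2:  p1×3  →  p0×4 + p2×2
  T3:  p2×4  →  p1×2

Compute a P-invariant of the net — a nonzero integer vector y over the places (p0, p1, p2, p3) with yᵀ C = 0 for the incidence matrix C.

Incidence matrix C (rows=places, cols=transitions):
       T0   T1   T2   T3
   p0  -4    3    4    0
   p1   1   -2   -3    2
   p2   0    0    2   -4
   p3   2    1    0    0

Candidate y = [1, 2, 1, 1]; check y·C column-wise:
  col T0: 1·-4 + 2·1 + 1·0 + 1·2 = 0
  col T1: 1·3 + 2·-2 + 1·0 + 1·1 = 0
  col T2: 1·4 + 2·-3 + 1·2 + 1·0 = 0
  col T3: 1·0 + 2·2 + 1·-4 + 1·0 = 0

y = (p0:1, p1:2, p2:1, p3:1)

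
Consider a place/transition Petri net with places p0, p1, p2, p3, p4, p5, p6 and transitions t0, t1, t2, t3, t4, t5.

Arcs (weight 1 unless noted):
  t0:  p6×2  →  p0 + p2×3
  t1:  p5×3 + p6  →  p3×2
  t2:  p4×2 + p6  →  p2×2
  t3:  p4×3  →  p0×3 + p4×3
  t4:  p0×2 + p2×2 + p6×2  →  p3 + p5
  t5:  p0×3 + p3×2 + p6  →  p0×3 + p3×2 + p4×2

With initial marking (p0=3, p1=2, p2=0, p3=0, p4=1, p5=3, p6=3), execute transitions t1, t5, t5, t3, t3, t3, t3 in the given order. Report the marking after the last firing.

step 1: fire t1:  (p0=3, p1=2, p2=0, p3=0, p4=1, p5=3, p6=3) → (p0=3, p1=2, p2=0, p3=2, p4=1, p5=0, p6=2)
step 2: fire t5:  (p0=3, p1=2, p2=0, p3=2, p4=1, p5=0, p6=2) → (p0=3, p1=2, p2=0, p3=2, p4=3, p5=0, p6=1)
step 3: fire t5:  (p0=3, p1=2, p2=0, p3=2, p4=3, p5=0, p6=1) → (p0=3, p1=2, p2=0, p3=2, p4=5, p5=0, p6=0)
step 4: fire t3:  (p0=3, p1=2, p2=0, p3=2, p4=5, p5=0, p6=0) → (p0=6, p1=2, p2=0, p3=2, p4=5, p5=0, p6=0)
step 5: fire t3:  (p0=6, p1=2, p2=0, p3=2, p4=5, p5=0, p6=0) → (p0=9, p1=2, p2=0, p3=2, p4=5, p5=0, p6=0)
step 6: fire t3:  (p0=9, p1=2, p2=0, p3=2, p4=5, p5=0, p6=0) → (p0=12, p1=2, p2=0, p3=2, p4=5, p5=0, p6=0)
step 7: fire t3:  (p0=12, p1=2, p2=0, p3=2, p4=5, p5=0, p6=0) → (p0=15, p1=2, p2=0, p3=2, p4=5, p5=0, p6=0)

(p0=15, p1=2, p2=0, p3=2, p4=5, p5=0, p6=0)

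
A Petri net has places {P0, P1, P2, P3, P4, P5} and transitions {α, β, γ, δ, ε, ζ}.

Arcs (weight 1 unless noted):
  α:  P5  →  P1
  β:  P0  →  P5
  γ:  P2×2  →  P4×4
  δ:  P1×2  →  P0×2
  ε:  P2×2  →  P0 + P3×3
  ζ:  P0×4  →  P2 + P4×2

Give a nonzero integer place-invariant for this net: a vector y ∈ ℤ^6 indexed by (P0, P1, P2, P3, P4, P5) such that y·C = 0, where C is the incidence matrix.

y = (P0:1, P1:1, P2:2, P3:1, P4:1, P5:1)

Incidence matrix C (rows=places, cols=transitions):
        α    β    γ    δ    ε    ζ
   P0   0   -1    0    2    1   -4
   P1   1    0    0   -2    0    0
   P2   0    0   -2    0   -2    1
   P3   0    0    0    0    3    0
   P4   0    0    4    0    0    2
   P5  -1    1    0    0    0    0

Candidate y = [1, 1, 2, 1, 1, 1]; check y·C column-wise:
  col α: 1·0 + 1·1 + 2·0 + 1·0 + 1·0 + 1·-1 = 0
  col β: 1·-1 + 1·0 + 2·0 + 1·0 + 1·0 + 1·1 = 0
  col γ: 1·0 + 1·0 + 2·-2 + 1·0 + 1·4 + 1·0 = 0
  col δ: 1·2 + 1·-2 + 2·0 + 1·0 + 1·0 + 1·0 = 0
  col ε: 1·1 + 1·0 + 2·-2 + 1·3 + 1·0 + 1·0 = 0
  col ζ: 1·-4 + 1·0 + 2·1 + 1·0 + 1·2 + 1·0 = 0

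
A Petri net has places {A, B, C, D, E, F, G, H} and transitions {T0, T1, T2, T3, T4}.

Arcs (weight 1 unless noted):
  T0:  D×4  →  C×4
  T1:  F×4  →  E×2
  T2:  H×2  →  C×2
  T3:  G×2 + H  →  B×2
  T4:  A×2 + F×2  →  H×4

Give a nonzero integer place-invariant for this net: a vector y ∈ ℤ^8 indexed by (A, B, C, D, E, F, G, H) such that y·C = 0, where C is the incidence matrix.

Incidence matrix C (rows=places, cols=transitions):
       T0   T1   T2   T3   T4
    A   0    0    0    0   -2
    B   0    0    0    2    0
    C   4    0    2    0    0
    D  -4    0    0    0    0
    E   0    2    0    0    0
    F   0   -4    0    0   -2
    G   0    0    0   -2    0
    H   0    0   -2   -1    4

Candidate y = [1, 0, 0, 0, -2, -1, 0, 0]; check y·C column-wise:
  col T0: 1·0 + 0·4 + 0·-4 + -2·0 + -1·0 = 0
  col T1: 1·0 + -2·2 + -1·-4 = 0
  col T2: 1·0 + 0·2 + -2·0 + -1·0 + 0·-2 = 0
  col T3: 1·0 + 0·2 + -2·0 + -1·0 + 0·-2 + 0·-1 = 0
  col T4: 1·-2 + -2·0 + -1·-2 + 0·4 = 0

y = (A:1, B:0, C:0, D:0, E:-2, F:-1, G:0, H:0)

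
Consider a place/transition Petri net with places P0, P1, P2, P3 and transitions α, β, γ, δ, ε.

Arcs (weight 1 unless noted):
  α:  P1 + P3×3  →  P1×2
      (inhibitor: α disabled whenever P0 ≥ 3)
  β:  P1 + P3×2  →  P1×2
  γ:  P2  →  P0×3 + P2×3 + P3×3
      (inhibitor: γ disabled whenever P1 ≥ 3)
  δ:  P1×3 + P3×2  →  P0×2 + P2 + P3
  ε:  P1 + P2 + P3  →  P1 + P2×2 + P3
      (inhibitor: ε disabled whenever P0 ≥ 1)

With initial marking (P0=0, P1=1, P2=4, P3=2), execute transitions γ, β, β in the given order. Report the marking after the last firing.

(P0=3, P1=3, P2=6, P3=1)

step 1: fire γ:  (P0=0, P1=1, P2=4, P3=2) → (P0=3, P1=1, P2=6, P3=5)
step 2: fire β:  (P0=3, P1=1, P2=6, P3=5) → (P0=3, P1=2, P2=6, P3=3)
step 3: fire β:  (P0=3, P1=2, P2=6, P3=3) → (P0=3, P1=3, P2=6, P3=1)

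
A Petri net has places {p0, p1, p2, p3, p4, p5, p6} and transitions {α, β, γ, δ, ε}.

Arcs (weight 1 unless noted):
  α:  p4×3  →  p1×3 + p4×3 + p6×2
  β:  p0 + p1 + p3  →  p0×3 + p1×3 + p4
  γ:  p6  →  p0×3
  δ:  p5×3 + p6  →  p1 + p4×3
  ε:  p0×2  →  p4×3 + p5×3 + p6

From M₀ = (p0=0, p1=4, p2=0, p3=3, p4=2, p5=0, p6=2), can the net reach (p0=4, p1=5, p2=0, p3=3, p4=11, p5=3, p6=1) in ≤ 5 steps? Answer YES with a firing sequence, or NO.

NO — not reachable within 5 firings

depth 0: 1 marking
depth 1: 2 markings reached so far
depth 2: 5 markings reached so far
depth 3: 12 markings reached so far
depth 4: 28 markings reached so far
depth 5: 57 markings reached so far
target is not among the 57 markings reachable within 5 steps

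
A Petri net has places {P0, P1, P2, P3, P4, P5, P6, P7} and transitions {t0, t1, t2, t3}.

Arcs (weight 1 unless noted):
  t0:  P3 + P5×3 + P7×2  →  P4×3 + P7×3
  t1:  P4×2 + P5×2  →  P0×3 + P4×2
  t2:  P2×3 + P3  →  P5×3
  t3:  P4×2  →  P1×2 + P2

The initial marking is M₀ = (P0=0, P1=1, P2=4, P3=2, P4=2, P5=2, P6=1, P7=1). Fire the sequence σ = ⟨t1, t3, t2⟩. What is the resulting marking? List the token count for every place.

(P0=3, P1=3, P2=2, P3=1, P4=0, P5=3, P6=1, P7=1)

step 1: fire t1:  (P0=0, P1=1, P2=4, P3=2, P4=2, P5=2, P6=1, P7=1) → (P0=3, P1=1, P2=4, P3=2, P4=2, P5=0, P6=1, P7=1)
step 2: fire t3:  (P0=3, P1=1, P2=4, P3=2, P4=2, P5=0, P6=1, P7=1) → (P0=3, P1=3, P2=5, P3=2, P4=0, P5=0, P6=1, P7=1)
step 3: fire t2:  (P0=3, P1=3, P2=5, P3=2, P4=0, P5=0, P6=1, P7=1) → (P0=3, P1=3, P2=2, P3=1, P4=0, P5=3, P6=1, P7=1)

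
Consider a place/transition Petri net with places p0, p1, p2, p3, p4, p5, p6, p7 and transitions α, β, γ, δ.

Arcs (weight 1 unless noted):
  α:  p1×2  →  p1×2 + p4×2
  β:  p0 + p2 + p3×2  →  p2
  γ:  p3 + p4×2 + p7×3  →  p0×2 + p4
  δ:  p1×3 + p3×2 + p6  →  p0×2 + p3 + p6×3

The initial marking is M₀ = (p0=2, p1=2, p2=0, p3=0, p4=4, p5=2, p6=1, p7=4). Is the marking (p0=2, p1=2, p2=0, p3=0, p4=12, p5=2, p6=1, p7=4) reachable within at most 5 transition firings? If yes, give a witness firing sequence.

step 1: fire α:  (p0=2, p1=2, p2=0, p3=0, p4=4, p5=2, p6=1, p7=4) → (p0=2, p1=2, p2=0, p3=0, p4=6, p5=2, p6=1, p7=4)
step 2: fire α:  (p0=2, p1=2, p2=0, p3=0, p4=6, p5=2, p6=1, p7=4) → (p0=2, p1=2, p2=0, p3=0, p4=8, p5=2, p6=1, p7=4)
step 3: fire α:  (p0=2, p1=2, p2=0, p3=0, p4=8, p5=2, p6=1, p7=4) → (p0=2, p1=2, p2=0, p3=0, p4=10, p5=2, p6=1, p7=4)
step 4: fire α:  (p0=2, p1=2, p2=0, p3=0, p4=10, p5=2, p6=1, p7=4) → (p0=2, p1=2, p2=0, p3=0, p4=12, p5=2, p6=1, p7=4)

YES — reachable via ⟨α, α, α, α⟩ (4 firings)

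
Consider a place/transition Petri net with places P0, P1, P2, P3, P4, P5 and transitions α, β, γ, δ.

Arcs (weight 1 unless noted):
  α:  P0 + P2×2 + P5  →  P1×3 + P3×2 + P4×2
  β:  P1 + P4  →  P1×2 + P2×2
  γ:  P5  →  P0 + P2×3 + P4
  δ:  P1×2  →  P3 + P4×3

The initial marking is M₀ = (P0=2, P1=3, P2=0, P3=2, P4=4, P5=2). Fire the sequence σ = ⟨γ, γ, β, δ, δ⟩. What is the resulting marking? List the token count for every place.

step 1: fire γ:  (P0=2, P1=3, P2=0, P3=2, P4=4, P5=2) → (P0=3, P1=3, P2=3, P3=2, P4=5, P5=1)
step 2: fire γ:  (P0=3, P1=3, P2=3, P3=2, P4=5, P5=1) → (P0=4, P1=3, P2=6, P3=2, P4=6, P5=0)
step 3: fire β:  (P0=4, P1=3, P2=6, P3=2, P4=6, P5=0) → (P0=4, P1=4, P2=8, P3=2, P4=5, P5=0)
step 4: fire δ:  (P0=4, P1=4, P2=8, P3=2, P4=5, P5=0) → (P0=4, P1=2, P2=8, P3=3, P4=8, P5=0)
step 5: fire δ:  (P0=4, P1=2, P2=8, P3=3, P4=8, P5=0) → (P0=4, P1=0, P2=8, P3=4, P4=11, P5=0)

(P0=4, P1=0, P2=8, P3=4, P4=11, P5=0)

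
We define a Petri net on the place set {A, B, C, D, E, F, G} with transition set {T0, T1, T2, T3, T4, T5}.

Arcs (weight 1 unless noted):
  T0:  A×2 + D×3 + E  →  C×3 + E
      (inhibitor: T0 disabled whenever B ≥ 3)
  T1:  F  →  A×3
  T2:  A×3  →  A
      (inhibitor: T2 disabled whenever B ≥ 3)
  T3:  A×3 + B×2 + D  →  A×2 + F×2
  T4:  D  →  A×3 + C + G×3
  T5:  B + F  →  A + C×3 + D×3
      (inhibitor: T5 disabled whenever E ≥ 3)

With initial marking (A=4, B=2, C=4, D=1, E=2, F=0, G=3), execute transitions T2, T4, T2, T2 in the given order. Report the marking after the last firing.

(A=1, B=2, C=5, D=0, E=2, F=0, G=6)

step 1: fire T2:  (A=4, B=2, C=4, D=1, E=2, F=0, G=3) → (A=2, B=2, C=4, D=1, E=2, F=0, G=3)
step 2: fire T4:  (A=2, B=2, C=4, D=1, E=2, F=0, G=3) → (A=5, B=2, C=5, D=0, E=2, F=0, G=6)
step 3: fire T2:  (A=5, B=2, C=5, D=0, E=2, F=0, G=6) → (A=3, B=2, C=5, D=0, E=2, F=0, G=6)
step 4: fire T2:  (A=3, B=2, C=5, D=0, E=2, F=0, G=6) → (A=1, B=2, C=5, D=0, E=2, F=0, G=6)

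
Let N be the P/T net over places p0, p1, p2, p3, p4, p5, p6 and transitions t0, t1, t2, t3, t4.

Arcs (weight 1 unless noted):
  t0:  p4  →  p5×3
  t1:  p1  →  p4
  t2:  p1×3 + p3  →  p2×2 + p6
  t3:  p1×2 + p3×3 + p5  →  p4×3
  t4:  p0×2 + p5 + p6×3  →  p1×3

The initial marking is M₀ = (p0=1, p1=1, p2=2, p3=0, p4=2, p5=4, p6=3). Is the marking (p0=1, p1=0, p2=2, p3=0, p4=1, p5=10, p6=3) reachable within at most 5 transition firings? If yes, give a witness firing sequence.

YES — reachable via ⟨t0, t0, t1⟩ (3 firings)

step 1: fire t0:  (p0=1, p1=1, p2=2, p3=0, p4=2, p5=4, p6=3) → (p0=1, p1=1, p2=2, p3=0, p4=1, p5=7, p6=3)
step 2: fire t0:  (p0=1, p1=1, p2=2, p3=0, p4=1, p5=7, p6=3) → (p0=1, p1=1, p2=2, p3=0, p4=0, p5=10, p6=3)
step 3: fire t1:  (p0=1, p1=1, p2=2, p3=0, p4=0, p5=10, p6=3) → (p0=1, p1=0, p2=2, p3=0, p4=1, p5=10, p6=3)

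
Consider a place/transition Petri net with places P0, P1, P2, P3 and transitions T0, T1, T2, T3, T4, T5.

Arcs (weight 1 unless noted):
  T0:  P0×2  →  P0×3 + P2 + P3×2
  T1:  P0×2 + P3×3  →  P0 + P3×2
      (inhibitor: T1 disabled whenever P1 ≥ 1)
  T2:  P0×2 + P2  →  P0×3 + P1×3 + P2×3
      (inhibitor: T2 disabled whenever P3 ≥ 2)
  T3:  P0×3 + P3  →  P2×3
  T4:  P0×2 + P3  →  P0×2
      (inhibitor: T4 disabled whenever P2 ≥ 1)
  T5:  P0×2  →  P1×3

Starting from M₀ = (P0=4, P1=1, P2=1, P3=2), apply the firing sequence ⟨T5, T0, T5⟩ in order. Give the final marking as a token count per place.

(P0=1, P1=7, P2=2, P3=4)

step 1: fire T5:  (P0=4, P1=1, P2=1, P3=2) → (P0=2, P1=4, P2=1, P3=2)
step 2: fire T0:  (P0=2, P1=4, P2=1, P3=2) → (P0=3, P1=4, P2=2, P3=4)
step 3: fire T5:  (P0=3, P1=4, P2=2, P3=4) → (P0=1, P1=7, P2=2, P3=4)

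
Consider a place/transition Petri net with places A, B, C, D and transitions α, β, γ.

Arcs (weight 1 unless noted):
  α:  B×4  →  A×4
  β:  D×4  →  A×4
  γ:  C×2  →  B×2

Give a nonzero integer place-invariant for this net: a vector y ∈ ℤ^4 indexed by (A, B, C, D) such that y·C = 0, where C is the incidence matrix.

Incidence matrix C (rows=places, cols=transitions):
        α    β    γ
    A   4    4    0
    B  -4    0    2
    C   0    0   -2
    D   0   -4    0

Candidate y = [1, 1, 1, 1]; check y·C column-wise:
  col α: 1·4 + 1·-4 + 1·0 + 1·0 = 0
  col β: 1·4 + 1·0 + 1·0 + 1·-4 = 0
  col γ: 1·0 + 1·2 + 1·-2 + 1·0 = 0

y = (A:1, B:1, C:1, D:1)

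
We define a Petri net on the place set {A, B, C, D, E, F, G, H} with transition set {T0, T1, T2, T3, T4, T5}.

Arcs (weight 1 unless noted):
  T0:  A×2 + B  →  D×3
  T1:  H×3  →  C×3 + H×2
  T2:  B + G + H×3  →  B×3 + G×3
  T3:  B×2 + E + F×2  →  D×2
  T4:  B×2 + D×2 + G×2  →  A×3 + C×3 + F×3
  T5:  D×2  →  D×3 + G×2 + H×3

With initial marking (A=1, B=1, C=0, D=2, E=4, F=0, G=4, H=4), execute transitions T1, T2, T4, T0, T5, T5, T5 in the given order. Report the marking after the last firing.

(A=2, B=0, C=6, D=6, E=4, F=3, G=10, H=9)

step 1: fire T1:  (A=1, B=1, C=0, D=2, E=4, F=0, G=4, H=4) → (A=1, B=1, C=3, D=2, E=4, F=0, G=4, H=3)
step 2: fire T2:  (A=1, B=1, C=3, D=2, E=4, F=0, G=4, H=3) → (A=1, B=3, C=3, D=2, E=4, F=0, G=6, H=0)
step 3: fire T4:  (A=1, B=3, C=3, D=2, E=4, F=0, G=6, H=0) → (A=4, B=1, C=6, D=0, E=4, F=3, G=4, H=0)
step 4: fire T0:  (A=4, B=1, C=6, D=0, E=4, F=3, G=4, H=0) → (A=2, B=0, C=6, D=3, E=4, F=3, G=4, H=0)
step 5: fire T5:  (A=2, B=0, C=6, D=3, E=4, F=3, G=4, H=0) → (A=2, B=0, C=6, D=4, E=4, F=3, G=6, H=3)
step 6: fire T5:  (A=2, B=0, C=6, D=4, E=4, F=3, G=6, H=3) → (A=2, B=0, C=6, D=5, E=4, F=3, G=8, H=6)
step 7: fire T5:  (A=2, B=0, C=6, D=5, E=4, F=3, G=8, H=6) → (A=2, B=0, C=6, D=6, E=4, F=3, G=10, H=9)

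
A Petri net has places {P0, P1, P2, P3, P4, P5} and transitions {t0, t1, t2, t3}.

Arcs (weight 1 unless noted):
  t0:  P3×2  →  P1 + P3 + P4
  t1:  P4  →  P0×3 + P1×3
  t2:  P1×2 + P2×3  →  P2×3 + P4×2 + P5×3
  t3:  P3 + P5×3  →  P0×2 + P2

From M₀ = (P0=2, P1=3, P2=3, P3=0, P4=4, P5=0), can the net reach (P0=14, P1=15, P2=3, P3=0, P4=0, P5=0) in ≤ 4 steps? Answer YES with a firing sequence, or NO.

step 1: fire t1:  (P0=2, P1=3, P2=3, P3=0, P4=4, P5=0) → (P0=5, P1=6, P2=3, P3=0, P4=3, P5=0)
step 2: fire t1:  (P0=5, P1=6, P2=3, P3=0, P4=3, P5=0) → (P0=8, P1=9, P2=3, P3=0, P4=2, P5=0)
step 3: fire t1:  (P0=8, P1=9, P2=3, P3=0, P4=2, P5=0) → (P0=11, P1=12, P2=3, P3=0, P4=1, P5=0)
step 4: fire t1:  (P0=11, P1=12, P2=3, P3=0, P4=1, P5=0) → (P0=14, P1=15, P2=3, P3=0, P4=0, P5=0)

YES — reachable via ⟨t1, t1, t1, t1⟩ (4 firings)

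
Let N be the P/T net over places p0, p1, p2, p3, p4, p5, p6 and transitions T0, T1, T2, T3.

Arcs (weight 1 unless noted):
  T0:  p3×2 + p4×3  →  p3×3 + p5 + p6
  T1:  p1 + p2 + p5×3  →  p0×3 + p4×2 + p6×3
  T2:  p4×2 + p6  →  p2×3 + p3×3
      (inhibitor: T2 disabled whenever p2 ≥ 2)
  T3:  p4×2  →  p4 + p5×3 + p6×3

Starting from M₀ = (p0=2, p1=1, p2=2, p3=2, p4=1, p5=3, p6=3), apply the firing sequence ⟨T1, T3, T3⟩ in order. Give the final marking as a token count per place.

step 1: fire T1:  (p0=2, p1=1, p2=2, p3=2, p4=1, p5=3, p6=3) → (p0=5, p1=0, p2=1, p3=2, p4=3, p5=0, p6=6)
step 2: fire T3:  (p0=5, p1=0, p2=1, p3=2, p4=3, p5=0, p6=6) → (p0=5, p1=0, p2=1, p3=2, p4=2, p5=3, p6=9)
step 3: fire T3:  (p0=5, p1=0, p2=1, p3=2, p4=2, p5=3, p6=9) → (p0=5, p1=0, p2=1, p3=2, p4=1, p5=6, p6=12)

(p0=5, p1=0, p2=1, p3=2, p4=1, p5=6, p6=12)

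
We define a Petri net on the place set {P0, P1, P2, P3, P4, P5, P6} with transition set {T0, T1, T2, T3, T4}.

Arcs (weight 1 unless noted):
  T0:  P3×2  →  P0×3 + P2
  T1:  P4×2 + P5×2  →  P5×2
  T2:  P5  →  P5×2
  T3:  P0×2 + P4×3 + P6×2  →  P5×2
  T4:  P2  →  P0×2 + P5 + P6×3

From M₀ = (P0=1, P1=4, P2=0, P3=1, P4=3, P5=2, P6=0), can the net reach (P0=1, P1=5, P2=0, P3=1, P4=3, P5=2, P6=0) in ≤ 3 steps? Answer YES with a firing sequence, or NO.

NO — not reachable within 3 firings

depth 0: 1 marking
depth 1: 3 markings reached so far
depth 2: 5 markings reached so far
depth 3: 7 markings reached so far
target is not among the 7 markings reachable within 3 steps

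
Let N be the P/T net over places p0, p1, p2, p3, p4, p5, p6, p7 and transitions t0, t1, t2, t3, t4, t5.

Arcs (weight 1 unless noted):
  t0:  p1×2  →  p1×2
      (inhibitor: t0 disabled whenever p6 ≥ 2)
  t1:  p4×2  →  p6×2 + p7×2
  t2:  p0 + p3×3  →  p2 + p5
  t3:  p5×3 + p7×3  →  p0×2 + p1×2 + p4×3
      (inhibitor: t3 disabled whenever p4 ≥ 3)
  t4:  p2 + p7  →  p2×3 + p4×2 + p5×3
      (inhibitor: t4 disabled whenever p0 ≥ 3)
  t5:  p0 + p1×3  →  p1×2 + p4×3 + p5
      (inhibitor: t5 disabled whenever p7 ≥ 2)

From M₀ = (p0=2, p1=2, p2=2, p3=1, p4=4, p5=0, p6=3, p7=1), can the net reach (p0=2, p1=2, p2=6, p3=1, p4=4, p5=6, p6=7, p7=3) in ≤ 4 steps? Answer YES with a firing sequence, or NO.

YES — reachable via ⟨t1, t1, t4, t4⟩ (4 firings)

step 1: fire t1:  (p0=2, p1=2, p2=2, p3=1, p4=4, p5=0, p6=3, p7=1) → (p0=2, p1=2, p2=2, p3=1, p4=2, p5=0, p6=5, p7=3)
step 2: fire t1:  (p0=2, p1=2, p2=2, p3=1, p4=2, p5=0, p6=5, p7=3) → (p0=2, p1=2, p2=2, p3=1, p4=0, p5=0, p6=7, p7=5)
step 3: fire t4:  (p0=2, p1=2, p2=2, p3=1, p4=0, p5=0, p6=7, p7=5) → (p0=2, p1=2, p2=4, p3=1, p4=2, p5=3, p6=7, p7=4)
step 4: fire t4:  (p0=2, p1=2, p2=4, p3=1, p4=2, p5=3, p6=7, p7=4) → (p0=2, p1=2, p2=6, p3=1, p4=4, p5=6, p6=7, p7=3)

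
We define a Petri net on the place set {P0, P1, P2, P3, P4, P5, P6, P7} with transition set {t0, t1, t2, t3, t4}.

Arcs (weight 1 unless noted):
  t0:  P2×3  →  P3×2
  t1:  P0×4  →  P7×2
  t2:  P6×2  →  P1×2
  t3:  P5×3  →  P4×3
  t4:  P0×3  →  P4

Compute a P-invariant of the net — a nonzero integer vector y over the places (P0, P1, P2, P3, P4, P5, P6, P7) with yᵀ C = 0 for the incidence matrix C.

Incidence matrix C (rows=places, cols=transitions):
       t0   t1   t2   t3   t4
   P0   0   -4    0    0   -3
   P1   0    0    2    0    0
   P2  -3    0    0    0    0
   P3   2    0    0    0    0
   P4   0    0    0    3    1
   P5   0    0    0   -3    0
   P6   0    0   -2    0    0
   P7   0    2    0    0    0

Candidate y = [0, 0, 2, 3, 0, 0, 0, 0]; check y·C column-wise:
  col t0: 2·-3 + 3·2 = 0
  col t1: 0·-4 + 2·0 + 3·0 + 0·2 = 0
  col t2: 0·2 + 2·0 + 3·0 + 0·-2 = 0
  col t3: 2·0 + 3·0 + 0·3 + 0·-3 = 0
  col t4: 0·-3 + 2·0 + 3·0 + 0·1 = 0

y = (P0:0, P1:0, P2:2, P3:3, P4:0, P5:0, P6:0, P7:0)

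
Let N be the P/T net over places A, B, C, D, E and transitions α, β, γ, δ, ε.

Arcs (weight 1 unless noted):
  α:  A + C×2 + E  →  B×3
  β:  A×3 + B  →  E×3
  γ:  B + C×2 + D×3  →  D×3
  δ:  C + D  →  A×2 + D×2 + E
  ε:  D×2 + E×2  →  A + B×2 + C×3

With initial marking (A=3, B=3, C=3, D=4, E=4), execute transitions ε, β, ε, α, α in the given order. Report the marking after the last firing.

step 1: fire ε:  (A=3, B=3, C=3, D=4, E=4) → (A=4, B=5, C=6, D=2, E=2)
step 2: fire β:  (A=4, B=5, C=6, D=2, E=2) → (A=1, B=4, C=6, D=2, E=5)
step 3: fire ε:  (A=1, B=4, C=6, D=2, E=5) → (A=2, B=6, C=9, D=0, E=3)
step 4: fire α:  (A=2, B=6, C=9, D=0, E=3) → (A=1, B=9, C=7, D=0, E=2)
step 5: fire α:  (A=1, B=9, C=7, D=0, E=2) → (A=0, B=12, C=5, D=0, E=1)

(A=0, B=12, C=5, D=0, E=1)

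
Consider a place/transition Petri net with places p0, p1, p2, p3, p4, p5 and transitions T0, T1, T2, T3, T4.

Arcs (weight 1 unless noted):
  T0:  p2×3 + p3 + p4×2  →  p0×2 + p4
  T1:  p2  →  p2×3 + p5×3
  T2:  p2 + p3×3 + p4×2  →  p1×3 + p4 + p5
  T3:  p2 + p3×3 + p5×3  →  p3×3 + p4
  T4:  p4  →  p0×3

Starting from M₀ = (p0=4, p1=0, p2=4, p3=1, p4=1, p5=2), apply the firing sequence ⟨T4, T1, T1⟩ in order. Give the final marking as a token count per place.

(p0=7, p1=0, p2=8, p3=1, p4=0, p5=8)

step 1: fire T4:  (p0=4, p1=0, p2=4, p3=1, p4=1, p5=2) → (p0=7, p1=0, p2=4, p3=1, p4=0, p5=2)
step 2: fire T1:  (p0=7, p1=0, p2=4, p3=1, p4=0, p5=2) → (p0=7, p1=0, p2=6, p3=1, p4=0, p5=5)
step 3: fire T1:  (p0=7, p1=0, p2=6, p3=1, p4=0, p5=5) → (p0=7, p1=0, p2=8, p3=1, p4=0, p5=8)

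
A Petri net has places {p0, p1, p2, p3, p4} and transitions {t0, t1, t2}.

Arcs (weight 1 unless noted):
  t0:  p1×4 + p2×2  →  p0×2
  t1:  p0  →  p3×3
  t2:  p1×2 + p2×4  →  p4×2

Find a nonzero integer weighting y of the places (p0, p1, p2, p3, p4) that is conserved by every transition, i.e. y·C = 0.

y = (p0:3, p1:2, p2:-1, p3:1, p4:0)

Incidence matrix C (rows=places, cols=transitions):
       t0   t1   t2
   p0   2   -1    0
   p1  -4    0   -2
   p2  -2    0   -4
   p3   0    3    0
   p4   0    0    2

Candidate y = [3, 2, -1, 1, 0]; check y·C column-wise:
  col t0: 3·2 + 2·-4 + -1·-2 + 1·0 = 0
  col t1: 3·-1 + 2·0 + -1·0 + 1·3 = 0
  col t2: 3·0 + 2·-2 + -1·-4 + 1·0 + 0·2 = 0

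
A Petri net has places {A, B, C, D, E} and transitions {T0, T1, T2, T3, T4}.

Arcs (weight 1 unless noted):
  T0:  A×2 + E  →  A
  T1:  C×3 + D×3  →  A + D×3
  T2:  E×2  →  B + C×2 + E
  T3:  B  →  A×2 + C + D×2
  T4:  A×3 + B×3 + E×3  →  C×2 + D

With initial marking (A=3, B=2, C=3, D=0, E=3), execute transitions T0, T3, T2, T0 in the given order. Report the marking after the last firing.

step 1: fire T0:  (A=3, B=2, C=3, D=0, E=3) → (A=2, B=2, C=3, D=0, E=2)
step 2: fire T3:  (A=2, B=2, C=3, D=0, E=2) → (A=4, B=1, C=4, D=2, E=2)
step 3: fire T2:  (A=4, B=1, C=4, D=2, E=2) → (A=4, B=2, C=6, D=2, E=1)
step 4: fire T0:  (A=4, B=2, C=6, D=2, E=1) → (A=3, B=2, C=6, D=2, E=0)

(A=3, B=2, C=6, D=2, E=0)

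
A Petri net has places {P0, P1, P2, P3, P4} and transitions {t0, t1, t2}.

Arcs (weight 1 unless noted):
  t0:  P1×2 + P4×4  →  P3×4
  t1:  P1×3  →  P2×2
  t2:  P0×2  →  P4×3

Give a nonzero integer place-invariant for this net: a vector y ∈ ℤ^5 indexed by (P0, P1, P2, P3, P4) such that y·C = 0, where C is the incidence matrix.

y = (P0:0, P1:2, P2:3, P3:1, P4:0)

Incidence matrix C (rows=places, cols=transitions):
       t0   t1   t2
   P0   0    0   -2
   P1  -2   -3    0
   P2   0    2    0
   P3   4    0    0
   P4  -4    0    3

Candidate y = [0, 2, 3, 1, 0]; check y·C column-wise:
  col t0: 2·-2 + 3·0 + 1·4 + 0·-4 = 0
  col t1: 2·-3 + 3·2 + 1·0 = 0
  col t2: 0·-2 + 2·0 + 3·0 + 1·0 + 0·3 = 0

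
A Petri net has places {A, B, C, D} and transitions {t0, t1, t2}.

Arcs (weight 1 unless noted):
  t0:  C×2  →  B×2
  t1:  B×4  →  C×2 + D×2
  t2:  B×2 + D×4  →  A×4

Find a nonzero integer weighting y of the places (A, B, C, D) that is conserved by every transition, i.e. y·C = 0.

y = (A:3, B:2, C:2, D:2)

Incidence matrix C (rows=places, cols=transitions):
       t0   t1   t2
    A   0    0    4
    B   2   -4   -2
    C  -2    2    0
    D   0    2   -4

Candidate y = [3, 2, 2, 2]; check y·C column-wise:
  col t0: 3·0 + 2·2 + 2·-2 + 2·0 = 0
  col t1: 3·0 + 2·-4 + 2·2 + 2·2 = 0
  col t2: 3·4 + 2·-2 + 2·0 + 2·-4 = 0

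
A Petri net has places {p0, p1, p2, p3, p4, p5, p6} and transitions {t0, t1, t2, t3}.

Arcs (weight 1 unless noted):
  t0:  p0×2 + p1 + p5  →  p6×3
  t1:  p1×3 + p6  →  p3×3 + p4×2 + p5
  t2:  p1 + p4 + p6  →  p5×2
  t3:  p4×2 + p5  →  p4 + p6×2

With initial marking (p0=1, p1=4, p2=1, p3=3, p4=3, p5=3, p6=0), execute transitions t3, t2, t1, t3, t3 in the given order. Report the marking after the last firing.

step 1: fire t3:  (p0=1, p1=4, p2=1, p3=3, p4=3, p5=3, p6=0) → (p0=1, p1=4, p2=1, p3=3, p4=2, p5=2, p6=2)
step 2: fire t2:  (p0=1, p1=4, p2=1, p3=3, p4=2, p5=2, p6=2) → (p0=1, p1=3, p2=1, p3=3, p4=1, p5=4, p6=1)
step 3: fire t1:  (p0=1, p1=3, p2=1, p3=3, p4=1, p5=4, p6=1) → (p0=1, p1=0, p2=1, p3=6, p4=3, p5=5, p6=0)
step 4: fire t3:  (p0=1, p1=0, p2=1, p3=6, p4=3, p5=5, p6=0) → (p0=1, p1=0, p2=1, p3=6, p4=2, p5=4, p6=2)
step 5: fire t3:  (p0=1, p1=0, p2=1, p3=6, p4=2, p5=4, p6=2) → (p0=1, p1=0, p2=1, p3=6, p4=1, p5=3, p6=4)

(p0=1, p1=0, p2=1, p3=6, p4=1, p5=3, p6=4)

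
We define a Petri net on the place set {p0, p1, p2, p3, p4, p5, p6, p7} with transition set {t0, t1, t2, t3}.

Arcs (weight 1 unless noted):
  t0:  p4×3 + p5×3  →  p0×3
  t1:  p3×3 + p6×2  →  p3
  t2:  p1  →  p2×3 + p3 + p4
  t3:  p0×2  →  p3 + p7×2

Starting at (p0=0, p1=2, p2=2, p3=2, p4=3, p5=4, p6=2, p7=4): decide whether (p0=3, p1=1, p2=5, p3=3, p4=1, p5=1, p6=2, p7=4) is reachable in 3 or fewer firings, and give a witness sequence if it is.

step 1: fire t0:  (p0=0, p1=2, p2=2, p3=2, p4=3, p5=4, p6=2, p7=4) → (p0=3, p1=2, p2=2, p3=2, p4=0, p5=1, p6=2, p7=4)
step 2: fire t2:  (p0=3, p1=2, p2=2, p3=2, p4=0, p5=1, p6=2, p7=4) → (p0=3, p1=1, p2=5, p3=3, p4=1, p5=1, p6=2, p7=4)

YES — reachable via ⟨t0, t2⟩ (2 firings)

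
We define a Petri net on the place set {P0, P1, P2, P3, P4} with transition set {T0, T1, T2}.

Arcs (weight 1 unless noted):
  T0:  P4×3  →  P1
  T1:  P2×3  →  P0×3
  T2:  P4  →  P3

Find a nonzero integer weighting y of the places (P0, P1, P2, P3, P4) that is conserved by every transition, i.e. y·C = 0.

y = (P0:1, P1:0, P2:1, P3:0, P4:0)

Incidence matrix C (rows=places, cols=transitions):
       T0   T1   T2
   P0   0    3    0
   P1   1    0    0
   P2   0   -3    0
   P3   0    0    1
   P4  -3    0   -1

Candidate y = [1, 0, 1, 0, 0]; check y·C column-wise:
  col T0: 1·0 + 0·1 + 1·0 + 0·-3 = 0
  col T1: 1·3 + 1·-3 = 0
  col T2: 1·0 + 1·0 + 0·1 + 0·-1 = 0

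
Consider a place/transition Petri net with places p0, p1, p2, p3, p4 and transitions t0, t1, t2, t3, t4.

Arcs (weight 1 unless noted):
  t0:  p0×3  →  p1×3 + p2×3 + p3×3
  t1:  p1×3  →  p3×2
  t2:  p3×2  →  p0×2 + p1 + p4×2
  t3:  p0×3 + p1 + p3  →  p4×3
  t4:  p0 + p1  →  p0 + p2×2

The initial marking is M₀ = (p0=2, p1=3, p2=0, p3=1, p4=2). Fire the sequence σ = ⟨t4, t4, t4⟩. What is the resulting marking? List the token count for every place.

step 1: fire t4:  (p0=2, p1=3, p2=0, p3=1, p4=2) → (p0=2, p1=2, p2=2, p3=1, p4=2)
step 2: fire t4:  (p0=2, p1=2, p2=2, p3=1, p4=2) → (p0=2, p1=1, p2=4, p3=1, p4=2)
step 3: fire t4:  (p0=2, p1=1, p2=4, p3=1, p4=2) → (p0=2, p1=0, p2=6, p3=1, p4=2)

(p0=2, p1=0, p2=6, p3=1, p4=2)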